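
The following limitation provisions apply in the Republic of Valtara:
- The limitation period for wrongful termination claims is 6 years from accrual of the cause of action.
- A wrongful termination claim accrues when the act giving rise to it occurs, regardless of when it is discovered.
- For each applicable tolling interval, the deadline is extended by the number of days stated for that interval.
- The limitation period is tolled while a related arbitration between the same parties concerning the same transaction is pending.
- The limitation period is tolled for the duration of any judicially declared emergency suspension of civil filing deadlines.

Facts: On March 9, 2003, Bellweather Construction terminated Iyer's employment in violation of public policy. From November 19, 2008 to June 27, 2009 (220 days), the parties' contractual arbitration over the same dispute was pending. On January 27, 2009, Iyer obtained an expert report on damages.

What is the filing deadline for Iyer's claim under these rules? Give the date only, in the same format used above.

The cause of action accrued on March 9, 2003, the date of the act.
6 years from March 9, 2003 is March 9, 2009.
Because the pending related arbitration ran from November 19, 2008 to June 27, 2009, the deadline is extended by 220 days to October 15, 2009.
The other events in the timeline have no effect on the limitation period under the stated rules.

October 15, 2009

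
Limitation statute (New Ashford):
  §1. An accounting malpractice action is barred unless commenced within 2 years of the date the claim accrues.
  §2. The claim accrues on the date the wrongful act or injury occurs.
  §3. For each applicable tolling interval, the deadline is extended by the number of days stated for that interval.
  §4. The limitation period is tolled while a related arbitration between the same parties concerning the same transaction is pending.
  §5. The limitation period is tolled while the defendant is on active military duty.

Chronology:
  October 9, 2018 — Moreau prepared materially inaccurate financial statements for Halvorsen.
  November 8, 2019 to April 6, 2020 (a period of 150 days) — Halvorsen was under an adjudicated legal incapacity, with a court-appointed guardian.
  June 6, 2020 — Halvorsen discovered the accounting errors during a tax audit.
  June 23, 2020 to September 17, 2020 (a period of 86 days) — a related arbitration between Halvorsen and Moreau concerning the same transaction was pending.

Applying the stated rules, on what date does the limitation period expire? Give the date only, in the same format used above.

The claim accrued on October 9, 2018, when the wrongful act occurred; under the stated occurrence rule the June 6, 2020 discovery does not delay accrual.
2 years from October 9, 2018 is October 9, 2020.
Because the pending related arbitration ran from June 23, 2020 to September 17, 2020, the deadline is extended by 86 days to January 3, 2021.
No stated provision tolls the period for the plaintiff's incapacity, so the interval from November 8, 2019 to April 6, 2020 has no effect on the deadline.

January 3, 2021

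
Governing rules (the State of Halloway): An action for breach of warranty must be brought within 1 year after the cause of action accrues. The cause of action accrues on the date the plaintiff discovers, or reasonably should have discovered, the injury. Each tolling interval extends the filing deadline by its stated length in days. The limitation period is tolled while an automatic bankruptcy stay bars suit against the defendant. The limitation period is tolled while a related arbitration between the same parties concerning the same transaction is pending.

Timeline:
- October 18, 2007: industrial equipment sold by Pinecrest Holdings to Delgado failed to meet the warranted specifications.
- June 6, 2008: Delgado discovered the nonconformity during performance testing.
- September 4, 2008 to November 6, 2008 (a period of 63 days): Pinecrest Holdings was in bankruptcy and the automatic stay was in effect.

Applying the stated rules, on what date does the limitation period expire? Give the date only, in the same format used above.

The claim did not accrue until Delgado discovered the injury on June 6, 2008; the October 18, 2007 act date does not start the clock under the stated rule.
1 year from June 6, 2008 is June 6, 2009.
The automatic bankruptcy stay from September 4, 2008 to November 6, 2008 tolled the period for 63 days, extending the deadline to August 8, 2009.

August 8, 2009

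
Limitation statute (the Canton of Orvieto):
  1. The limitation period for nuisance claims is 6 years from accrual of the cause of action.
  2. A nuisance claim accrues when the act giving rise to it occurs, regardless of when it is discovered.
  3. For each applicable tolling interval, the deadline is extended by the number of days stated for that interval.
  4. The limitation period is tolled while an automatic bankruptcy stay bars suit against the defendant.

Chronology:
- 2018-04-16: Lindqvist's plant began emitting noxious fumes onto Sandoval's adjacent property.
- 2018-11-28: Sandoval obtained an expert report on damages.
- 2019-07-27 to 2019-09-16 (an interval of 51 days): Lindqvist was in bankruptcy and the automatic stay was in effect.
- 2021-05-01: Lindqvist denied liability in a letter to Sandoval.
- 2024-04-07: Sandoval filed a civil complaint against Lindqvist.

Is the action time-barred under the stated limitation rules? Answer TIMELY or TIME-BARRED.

The claim accrued on 2018-04-16, when the wrongful act occurred.
Adding the 6 years base period to 2018-04-16 gives a deadline of 2024-04-16, before any tolling.
The period was tolled for 51 days by the automatic bankruptcy stay (2019-07-27 to 2019-09-16), pushing the deadline to 2024-06-06.
The other events in the timeline have no effect on the limitation period under the stated rules.
Filing on 2024-04-07 beat the 2024-06-06 deadline — the action is timely.

TIMELY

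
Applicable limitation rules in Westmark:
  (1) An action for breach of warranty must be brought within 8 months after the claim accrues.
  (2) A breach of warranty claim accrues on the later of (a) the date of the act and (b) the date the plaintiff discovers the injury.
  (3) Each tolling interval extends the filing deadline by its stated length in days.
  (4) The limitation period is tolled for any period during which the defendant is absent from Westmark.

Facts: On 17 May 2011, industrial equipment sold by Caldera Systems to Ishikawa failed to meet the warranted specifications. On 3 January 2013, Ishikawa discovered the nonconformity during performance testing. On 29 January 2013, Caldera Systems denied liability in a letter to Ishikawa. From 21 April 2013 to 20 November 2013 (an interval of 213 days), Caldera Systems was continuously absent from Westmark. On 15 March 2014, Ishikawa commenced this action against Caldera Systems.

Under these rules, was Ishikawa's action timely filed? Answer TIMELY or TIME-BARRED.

TIMELY

The claim accrued on 3 January 2013 — the later of the 17 May 2011 act and the 3 January 2013 discovery.
Adding the 8 months base period to 3 January 2013 gives a deadline of 3 September 2013, before any tolling.
The defendant's absence from the jurisdiction from 21 April 2013 to 20 November 2013 tolled the period for 213 days, extending the deadline to 4 April 2014.
Nothing else in the chronology tolls or restarts the period.
Ishikawa filed on 15 March 2014, before the 4 April 2014 deadline, so the action is timely.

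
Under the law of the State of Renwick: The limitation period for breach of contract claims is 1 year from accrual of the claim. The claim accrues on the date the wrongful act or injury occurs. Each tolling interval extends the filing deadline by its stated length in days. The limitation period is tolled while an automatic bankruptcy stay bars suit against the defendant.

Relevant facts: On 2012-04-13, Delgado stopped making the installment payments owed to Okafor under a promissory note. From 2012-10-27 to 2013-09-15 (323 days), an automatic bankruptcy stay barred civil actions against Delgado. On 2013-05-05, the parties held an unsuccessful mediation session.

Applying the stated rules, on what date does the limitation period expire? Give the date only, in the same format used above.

2014-03-02

The claim accrued on 2012-04-13, the date of the act.
1 year from 2012-04-13 is 2013-04-13.
The automatic bankruptcy stay from 2012-10-27 to 2013-09-15 tolled the period for 323 days, extending the deadline to 2014-03-02.
Nothing else in the chronology tolls or restarts the period.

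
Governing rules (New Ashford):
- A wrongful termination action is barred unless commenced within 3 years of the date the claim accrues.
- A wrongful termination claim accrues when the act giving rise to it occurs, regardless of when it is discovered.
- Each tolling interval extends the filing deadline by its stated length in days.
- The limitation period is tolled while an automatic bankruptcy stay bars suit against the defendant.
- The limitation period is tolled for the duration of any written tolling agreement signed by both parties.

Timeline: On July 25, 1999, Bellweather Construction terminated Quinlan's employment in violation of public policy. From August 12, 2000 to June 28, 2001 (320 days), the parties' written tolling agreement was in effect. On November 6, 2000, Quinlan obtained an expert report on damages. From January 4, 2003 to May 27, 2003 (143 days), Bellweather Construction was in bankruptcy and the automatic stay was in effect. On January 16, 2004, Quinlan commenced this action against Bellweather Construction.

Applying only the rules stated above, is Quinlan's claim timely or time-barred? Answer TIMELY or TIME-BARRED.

TIME-BARRED

The claim accrued on July 25, 1999, the date of the act.
Adding the 3 years base period to July 25, 1999 gives a deadline of July 25, 2002, before any tolling.
The written tolling agreement from August 12, 2000 to June 28, 2001 tolled the period for 320 days, extending the deadline to June 10, 2003.
The period was tolled for 143 days by the automatic bankruptcy stay (January 4, 2003 to May 27, 2003), pushing the deadline to October 31, 2003.
The other events in the timeline have no effect on the limitation period under the stated rules.
Filing on January 16, 2004 missed the October 31, 2003 deadline — the action is time-barred.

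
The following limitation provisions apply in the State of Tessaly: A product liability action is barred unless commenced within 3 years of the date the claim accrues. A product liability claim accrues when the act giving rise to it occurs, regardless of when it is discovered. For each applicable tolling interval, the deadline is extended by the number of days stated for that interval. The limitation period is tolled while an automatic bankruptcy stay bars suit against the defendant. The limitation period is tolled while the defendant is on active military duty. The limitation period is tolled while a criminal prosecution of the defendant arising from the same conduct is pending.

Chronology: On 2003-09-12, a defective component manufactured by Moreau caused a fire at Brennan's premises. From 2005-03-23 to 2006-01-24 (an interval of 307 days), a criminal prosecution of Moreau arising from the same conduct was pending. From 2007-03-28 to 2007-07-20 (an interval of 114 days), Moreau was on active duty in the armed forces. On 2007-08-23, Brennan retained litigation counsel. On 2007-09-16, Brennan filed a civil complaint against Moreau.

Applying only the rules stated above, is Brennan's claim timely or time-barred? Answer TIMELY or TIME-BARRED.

The claim accrued on 2003-09-12, when the wrongful act occurred.
The untolled deadline — 3 years after 2003-09-12 — is 2006-09-12.
Because the pending criminal prosecution ran from 2005-03-23 to 2006-01-24, the deadline is extended by 307 days to 2007-07-16.
The period was tolled for 114 days by the defendant's active military service (2007-03-28 to 2007-07-20), pushing the deadline to 2007-11-07.
None of the other events listed affects the running of the period under the stated rules.
The 2007-09-16 filing precedes the 2007-11-07 deadline; the claim is timely.

TIMELY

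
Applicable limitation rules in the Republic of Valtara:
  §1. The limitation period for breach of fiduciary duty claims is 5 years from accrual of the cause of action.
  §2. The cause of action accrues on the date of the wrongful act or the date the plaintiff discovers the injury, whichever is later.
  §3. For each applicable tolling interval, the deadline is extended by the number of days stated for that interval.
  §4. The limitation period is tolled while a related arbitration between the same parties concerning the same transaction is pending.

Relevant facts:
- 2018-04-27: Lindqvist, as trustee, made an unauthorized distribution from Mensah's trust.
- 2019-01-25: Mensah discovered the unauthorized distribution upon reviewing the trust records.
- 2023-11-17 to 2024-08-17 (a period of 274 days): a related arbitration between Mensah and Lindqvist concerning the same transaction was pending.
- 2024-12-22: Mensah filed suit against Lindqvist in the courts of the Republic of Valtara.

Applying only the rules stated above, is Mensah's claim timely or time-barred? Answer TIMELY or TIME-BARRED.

TIME-BARRED

Because discovery on 2019-01-25 post-dates the 2018-04-27 act, accrual under the later-of rule falls on 2019-01-25.
5 years from 2019-01-25 is 2024-01-25.
The period was tolled for 274 days by the pending related arbitration (2023-11-17 to 2024-08-17), pushing the deadline to 2024-10-25.
Filing on 2024-12-22 missed the 2024-10-25 deadline — the action is time-barred.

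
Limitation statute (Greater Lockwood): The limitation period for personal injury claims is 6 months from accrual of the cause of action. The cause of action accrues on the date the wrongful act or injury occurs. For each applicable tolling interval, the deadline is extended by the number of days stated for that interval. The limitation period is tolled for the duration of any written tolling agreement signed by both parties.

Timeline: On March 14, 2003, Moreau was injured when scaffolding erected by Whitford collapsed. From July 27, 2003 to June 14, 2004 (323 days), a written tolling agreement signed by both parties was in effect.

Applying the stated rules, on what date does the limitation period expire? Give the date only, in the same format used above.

The cause of action accrued on March 14, 2003, the date of the act.
Adding the 6 months base period to March 14, 2003 gives a deadline of September 14, 2003, before any tolling.
The written tolling agreement from July 27, 2003 to June 14, 2004 tolled the period for 323 days, extending the deadline to August 2, 2004.

August 2, 2004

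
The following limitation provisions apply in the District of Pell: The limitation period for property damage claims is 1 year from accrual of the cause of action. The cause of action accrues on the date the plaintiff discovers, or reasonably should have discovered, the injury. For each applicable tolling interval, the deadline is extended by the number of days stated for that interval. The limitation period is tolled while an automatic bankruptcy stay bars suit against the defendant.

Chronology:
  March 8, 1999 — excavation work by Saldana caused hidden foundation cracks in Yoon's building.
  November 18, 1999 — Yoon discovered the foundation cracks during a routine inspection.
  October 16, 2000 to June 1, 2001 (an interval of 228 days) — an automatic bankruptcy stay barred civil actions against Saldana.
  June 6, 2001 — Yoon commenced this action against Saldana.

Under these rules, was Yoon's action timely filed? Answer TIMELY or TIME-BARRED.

TIMELY

The claim did not accrue until Yoon discovered the injury on November 18, 1999; the March 8, 1999 act date does not start the clock under the stated rule.
1 year from November 18, 1999 is November 18, 2000.
The automatic bankruptcy stay from October 16, 2000 to June 1, 2001 tolled the period for 228 days, extending the deadline to July 4, 2001.
Filing on June 6, 2001 beat the July 4, 2001 deadline — the action is timely.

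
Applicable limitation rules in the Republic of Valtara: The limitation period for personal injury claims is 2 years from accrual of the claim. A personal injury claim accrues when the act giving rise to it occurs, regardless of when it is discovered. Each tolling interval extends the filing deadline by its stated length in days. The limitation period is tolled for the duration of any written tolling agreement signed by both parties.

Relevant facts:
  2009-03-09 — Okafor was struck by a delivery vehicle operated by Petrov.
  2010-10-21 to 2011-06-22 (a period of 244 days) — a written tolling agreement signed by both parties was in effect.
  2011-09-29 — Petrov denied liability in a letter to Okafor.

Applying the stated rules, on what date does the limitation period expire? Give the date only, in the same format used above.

2011-11-08

The claim accrued on 2009-03-09, the date of the act.
Adding the 2 years base period to 2009-03-09 gives a deadline of 2011-03-09, before any tolling.
The written tolling agreement from 2010-10-21 to 2011-06-22 tolled the period for 244 days, extending the deadline to 2011-11-08.
None of the other events listed affects the running of the period under the stated rules.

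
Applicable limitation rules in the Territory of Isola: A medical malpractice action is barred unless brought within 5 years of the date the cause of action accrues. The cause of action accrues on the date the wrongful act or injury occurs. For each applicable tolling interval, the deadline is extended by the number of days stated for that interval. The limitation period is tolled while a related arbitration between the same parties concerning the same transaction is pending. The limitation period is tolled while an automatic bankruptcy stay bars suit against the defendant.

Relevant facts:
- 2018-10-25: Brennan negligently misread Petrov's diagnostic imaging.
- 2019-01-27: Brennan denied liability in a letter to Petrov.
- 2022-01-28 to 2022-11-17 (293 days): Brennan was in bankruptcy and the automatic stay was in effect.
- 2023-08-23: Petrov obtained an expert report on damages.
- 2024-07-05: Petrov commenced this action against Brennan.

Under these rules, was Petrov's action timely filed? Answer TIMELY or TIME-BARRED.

TIMELY

The limitation period began to run on 2018-10-25.
5 years from 2018-10-25 is 2023-10-25.
The period was tolled for 293 days by the automatic bankruptcy stay (2022-01-28 to 2022-11-17), pushing the deadline to 2024-08-13.
Nothing else in the chronology tolls or restarts the period.
Petrov filed on 2024-07-05, before the 2024-08-13 deadline, so the action is timely.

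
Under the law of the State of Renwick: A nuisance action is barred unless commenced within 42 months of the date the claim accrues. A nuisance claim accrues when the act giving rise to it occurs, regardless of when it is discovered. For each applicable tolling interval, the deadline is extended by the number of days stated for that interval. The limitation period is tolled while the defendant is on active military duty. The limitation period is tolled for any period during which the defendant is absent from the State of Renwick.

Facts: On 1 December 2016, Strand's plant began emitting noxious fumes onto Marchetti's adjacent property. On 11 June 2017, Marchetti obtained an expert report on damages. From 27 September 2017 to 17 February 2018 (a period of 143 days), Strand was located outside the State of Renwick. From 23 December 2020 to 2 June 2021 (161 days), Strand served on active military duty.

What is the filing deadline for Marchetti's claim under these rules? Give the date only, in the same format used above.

The limitation period began to run on 1 December 2016.
Adding the 42 months base period to 1 December 2016 gives a deadline of 1 June 2020, before any tolling.
Because the defendant's absence from the jurisdiction ran from 27 September 2017 to 17 February 2018, the deadline is extended by 143 days to 22 October 2020.
The defendant's active military service from 23 December 2020 to 2 June 2021 began after the period had already run on 22 October 2020, so it has no tolling effect.
Nothing else in the chronology tolls or restarts the period.

22 October 2020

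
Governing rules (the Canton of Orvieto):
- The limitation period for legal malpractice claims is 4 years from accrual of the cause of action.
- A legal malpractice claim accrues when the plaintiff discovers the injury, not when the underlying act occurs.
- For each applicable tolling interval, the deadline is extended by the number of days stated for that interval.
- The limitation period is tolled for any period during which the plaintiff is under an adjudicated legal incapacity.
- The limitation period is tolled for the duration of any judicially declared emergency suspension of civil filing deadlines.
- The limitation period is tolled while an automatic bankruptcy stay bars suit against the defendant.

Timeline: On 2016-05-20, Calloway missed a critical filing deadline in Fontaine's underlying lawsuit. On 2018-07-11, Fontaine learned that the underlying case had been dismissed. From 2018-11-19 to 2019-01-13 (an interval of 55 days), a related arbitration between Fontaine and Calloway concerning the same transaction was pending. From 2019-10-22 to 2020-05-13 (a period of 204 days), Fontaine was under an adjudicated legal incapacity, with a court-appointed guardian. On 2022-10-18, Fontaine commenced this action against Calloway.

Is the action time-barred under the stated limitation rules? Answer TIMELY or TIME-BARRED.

Accrual is tied to discovery, so the period began on 2018-07-11 rather than on 2016-05-20 when the act occurred.
Adding the 4 years base period to 2018-07-11 gives a deadline of 2022-07-11, before any tolling.
Because the plaintiff's legal incapacity ran from 2019-10-22 to 2020-05-13, the deadline is extended by 204 days to 2023-01-31.
No stated provision tolls the period for a pending arbitration, so the interval from 2018-11-19 to 2019-01-13 has no effect on the deadline.
The 2022-10-18 filing precedes the 2023-01-31 deadline; the claim is timely.

TIMELY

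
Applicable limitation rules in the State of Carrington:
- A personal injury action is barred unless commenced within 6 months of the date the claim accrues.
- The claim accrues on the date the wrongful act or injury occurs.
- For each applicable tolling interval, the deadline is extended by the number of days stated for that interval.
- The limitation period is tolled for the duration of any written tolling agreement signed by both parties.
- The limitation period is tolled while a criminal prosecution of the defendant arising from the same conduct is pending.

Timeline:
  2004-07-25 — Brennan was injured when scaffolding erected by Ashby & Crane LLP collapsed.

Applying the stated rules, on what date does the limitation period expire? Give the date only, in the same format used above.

2005-01-25

The claim accrued on 2004-07-25, the date of the act.
6 months from 2004-07-25 is 2005-01-25.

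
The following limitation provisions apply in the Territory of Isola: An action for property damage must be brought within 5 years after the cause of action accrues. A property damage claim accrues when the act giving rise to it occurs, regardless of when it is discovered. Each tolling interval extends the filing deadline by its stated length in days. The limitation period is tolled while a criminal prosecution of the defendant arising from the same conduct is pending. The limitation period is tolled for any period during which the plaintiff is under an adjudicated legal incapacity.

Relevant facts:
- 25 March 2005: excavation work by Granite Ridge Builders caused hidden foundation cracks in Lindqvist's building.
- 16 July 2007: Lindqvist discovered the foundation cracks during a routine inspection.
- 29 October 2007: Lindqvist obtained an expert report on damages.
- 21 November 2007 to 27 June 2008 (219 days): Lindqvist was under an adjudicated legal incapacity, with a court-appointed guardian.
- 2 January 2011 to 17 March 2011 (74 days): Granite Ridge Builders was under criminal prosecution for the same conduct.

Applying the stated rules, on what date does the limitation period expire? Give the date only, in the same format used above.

30 October 2010

The claim accrued on 25 March 2005, when the wrongful act occurred; under the stated occurrence rule the 16 July 2007 discovery does not delay accrual.
Adding the 5 years base period to 25 March 2005 gives a deadline of 25 March 2010, before any tolling.
The period was tolled for 219 days by the plaintiff's legal incapacity (21 November 2007 to 27 June 2008), pushing the deadline to 30 October 2010.
The pending criminal prosecution from 2 January 2011 to 17 March 2011 began after the period had already run on 30 October 2010, so it has no tolling effect.
The other events in the timeline have no effect on the limitation period under the stated rules.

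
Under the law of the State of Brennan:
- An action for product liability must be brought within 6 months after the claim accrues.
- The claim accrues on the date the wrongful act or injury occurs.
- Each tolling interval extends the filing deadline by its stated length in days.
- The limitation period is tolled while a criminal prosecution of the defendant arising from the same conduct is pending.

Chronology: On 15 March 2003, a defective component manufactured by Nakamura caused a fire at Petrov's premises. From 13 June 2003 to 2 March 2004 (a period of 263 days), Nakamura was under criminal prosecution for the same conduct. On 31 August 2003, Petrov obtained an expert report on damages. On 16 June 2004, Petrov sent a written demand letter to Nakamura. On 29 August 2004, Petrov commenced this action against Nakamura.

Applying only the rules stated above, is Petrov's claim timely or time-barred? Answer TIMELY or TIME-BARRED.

TIME-BARRED

The limitation period began to run on 15 March 2003.
Adding the 6 months base period to 15 March 2003 gives a deadline of 15 September 2003, before any tolling.
The period was tolled for 263 days by the pending criminal prosecution (13 June 2003 to 2 March 2004), pushing the deadline to 4 June 2004.
None of the other events listed affects the running of the period under the stated rules.
Petrov filed on 29 August 2004, after the 4 June 2004 deadline, so the action is time-barred.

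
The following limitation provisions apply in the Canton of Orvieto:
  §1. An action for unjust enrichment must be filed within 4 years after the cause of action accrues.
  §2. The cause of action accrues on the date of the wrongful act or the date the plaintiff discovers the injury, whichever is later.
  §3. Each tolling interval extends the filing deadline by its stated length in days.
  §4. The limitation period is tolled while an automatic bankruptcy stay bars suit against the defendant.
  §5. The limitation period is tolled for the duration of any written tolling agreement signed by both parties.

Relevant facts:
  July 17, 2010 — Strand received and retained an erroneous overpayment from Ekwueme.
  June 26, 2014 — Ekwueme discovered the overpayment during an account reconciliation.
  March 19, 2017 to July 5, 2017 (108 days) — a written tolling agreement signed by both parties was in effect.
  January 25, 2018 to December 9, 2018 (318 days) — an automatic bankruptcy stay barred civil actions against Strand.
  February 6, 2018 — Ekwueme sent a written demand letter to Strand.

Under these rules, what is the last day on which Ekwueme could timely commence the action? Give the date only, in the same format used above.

Because discovery on June 26, 2014 post-dates the July 17, 2010 act, accrual under the later-of rule falls on June 26, 2014.
Adding the 4 years base period to June 26, 2014 gives a deadline of June 26, 2018, before any tolling.
The written tolling agreement from March 19, 2017 to July 5, 2017 tolled the period for 108 days, extending the deadline to October 12, 2018.
The automatic bankruptcy stay from January 25, 2018 to December 9, 2018 tolled the period for 318 days, extending the deadline to August 26, 2019.
Nothing else in the chronology tolls or restarts the period.

August 26, 2019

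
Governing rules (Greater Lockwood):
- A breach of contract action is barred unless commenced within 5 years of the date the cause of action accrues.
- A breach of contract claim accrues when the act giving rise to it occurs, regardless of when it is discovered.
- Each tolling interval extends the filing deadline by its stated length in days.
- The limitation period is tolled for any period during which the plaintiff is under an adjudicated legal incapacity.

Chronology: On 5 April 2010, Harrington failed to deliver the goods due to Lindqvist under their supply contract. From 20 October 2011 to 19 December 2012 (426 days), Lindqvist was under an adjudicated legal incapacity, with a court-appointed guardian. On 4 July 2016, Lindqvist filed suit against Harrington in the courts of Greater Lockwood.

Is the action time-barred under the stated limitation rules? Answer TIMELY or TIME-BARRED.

TIME-BARRED

The claim accrued on 5 April 2010, when the wrongful act occurred.
Adding the 5 years base period to 5 April 2010 gives a deadline of 5 April 2015, before any tolling.
The plaintiff's legal incapacity from 20 October 2011 to 19 December 2012 tolled the period for 426 days, extending the deadline to 4 June 2016.
The 4 July 2016 filing falls after the 4 June 2016 deadline; the claim is time-barred.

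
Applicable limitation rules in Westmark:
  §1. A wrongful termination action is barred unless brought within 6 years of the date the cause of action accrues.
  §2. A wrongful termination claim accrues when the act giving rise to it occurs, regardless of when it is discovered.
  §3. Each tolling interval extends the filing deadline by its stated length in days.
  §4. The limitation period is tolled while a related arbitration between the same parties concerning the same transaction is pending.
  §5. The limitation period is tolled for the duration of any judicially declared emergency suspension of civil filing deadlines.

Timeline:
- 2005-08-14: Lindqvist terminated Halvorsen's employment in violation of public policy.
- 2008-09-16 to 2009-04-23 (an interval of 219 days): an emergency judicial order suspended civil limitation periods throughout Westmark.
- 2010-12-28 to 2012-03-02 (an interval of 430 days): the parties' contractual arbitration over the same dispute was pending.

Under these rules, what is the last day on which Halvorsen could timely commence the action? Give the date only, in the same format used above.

The claim accrued on 2005-08-14, when the wrongful act occurred.
6 years from 2005-08-14 is 2011-08-14.
The emergency suspension of filing deadlines from 2008-09-16 to 2009-04-23 tolled the period for 219 days, extending the deadline to 2012-03-20.
The period was tolled for 430 days by the pending related arbitration (2010-12-28 to 2012-03-02), pushing the deadline to 2013-05-24.

2013-05-24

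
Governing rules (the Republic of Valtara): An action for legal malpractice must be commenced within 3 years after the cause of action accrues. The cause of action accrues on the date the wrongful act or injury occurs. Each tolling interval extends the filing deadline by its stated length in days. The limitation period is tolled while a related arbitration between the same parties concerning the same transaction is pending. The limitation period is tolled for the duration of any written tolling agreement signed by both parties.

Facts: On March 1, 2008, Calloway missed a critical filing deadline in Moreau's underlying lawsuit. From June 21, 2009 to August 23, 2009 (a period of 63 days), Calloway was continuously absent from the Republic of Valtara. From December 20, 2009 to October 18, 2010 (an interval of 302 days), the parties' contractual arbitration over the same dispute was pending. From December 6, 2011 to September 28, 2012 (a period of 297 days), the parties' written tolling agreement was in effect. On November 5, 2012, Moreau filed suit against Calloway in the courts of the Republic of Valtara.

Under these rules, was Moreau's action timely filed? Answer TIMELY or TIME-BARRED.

TIME-BARRED

The claim accrued on March 1, 2008, when the wrongful act occurred.
The untolled deadline — 3 years after March 1, 2008 — is March 1, 2011.
Because the pending related arbitration ran from December 20, 2009 to October 18, 2010, the deadline is extended by 302 days to December 28, 2011.
The period was tolled for 297 days by the written tolling agreement (December 6, 2011 to September 28, 2012), pushing the deadline to October 20, 2012.
Although the defendant's absence ran from June 21, 2009 to August 23, 2009, the stated rules do not make that a tolling event, so it is disregarded.
Filing on November 5, 2012 missed the October 20, 2012 deadline — the action is time-barred.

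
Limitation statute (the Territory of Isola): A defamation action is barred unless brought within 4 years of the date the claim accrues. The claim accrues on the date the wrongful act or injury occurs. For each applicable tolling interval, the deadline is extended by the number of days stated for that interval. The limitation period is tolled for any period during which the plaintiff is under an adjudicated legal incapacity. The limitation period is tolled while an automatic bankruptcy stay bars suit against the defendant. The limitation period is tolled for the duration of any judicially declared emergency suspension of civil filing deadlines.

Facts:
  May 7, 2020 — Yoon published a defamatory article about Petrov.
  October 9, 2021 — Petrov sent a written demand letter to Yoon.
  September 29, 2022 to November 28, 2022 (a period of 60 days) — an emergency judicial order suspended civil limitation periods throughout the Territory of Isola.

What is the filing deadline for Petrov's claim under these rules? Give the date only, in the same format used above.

The claim accrued on May 7, 2020, when the wrongful act occurred.
The untolled deadline — 4 years after May 7, 2020 — is May 7, 2024.
The emergency suspension of filing deadlines from September 29, 2022 to November 28, 2022 tolled the period for 60 days, extending the deadline to July 6, 2024.
The other events in the timeline have no effect on the limitation period under the stated rules.

July 6, 2024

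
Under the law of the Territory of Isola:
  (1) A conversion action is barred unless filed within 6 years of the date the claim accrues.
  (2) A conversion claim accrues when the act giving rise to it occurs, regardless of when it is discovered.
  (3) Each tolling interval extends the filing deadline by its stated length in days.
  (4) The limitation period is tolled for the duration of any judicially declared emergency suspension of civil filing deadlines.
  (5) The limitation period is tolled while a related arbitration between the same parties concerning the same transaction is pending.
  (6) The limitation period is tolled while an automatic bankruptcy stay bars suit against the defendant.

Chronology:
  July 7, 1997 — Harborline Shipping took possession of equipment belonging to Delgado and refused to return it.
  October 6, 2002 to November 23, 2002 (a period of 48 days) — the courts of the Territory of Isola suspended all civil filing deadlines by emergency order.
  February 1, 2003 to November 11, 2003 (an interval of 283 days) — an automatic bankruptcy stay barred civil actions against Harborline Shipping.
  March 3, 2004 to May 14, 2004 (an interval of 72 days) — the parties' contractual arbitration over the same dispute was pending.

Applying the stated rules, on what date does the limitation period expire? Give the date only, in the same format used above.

The limitation period began to run on July 7, 1997.
Adding the 6 years base period to July 7, 1997 gives a deadline of July 7, 2003, before any tolling.
Because the emergency suspension of filing deadlines ran from October 6, 2002 to November 23, 2002, the deadline is extended by 48 days to August 24, 2003.
The automatic bankruptcy stay from February 1, 2003 to November 11, 2003 tolled the period for 283 days, extending the deadline to June 2, 2004.
Because the pending related arbitration ran from March 3, 2004 to May 14, 2004, the deadline is extended by 72 days to August 13, 2004.

August 13, 2004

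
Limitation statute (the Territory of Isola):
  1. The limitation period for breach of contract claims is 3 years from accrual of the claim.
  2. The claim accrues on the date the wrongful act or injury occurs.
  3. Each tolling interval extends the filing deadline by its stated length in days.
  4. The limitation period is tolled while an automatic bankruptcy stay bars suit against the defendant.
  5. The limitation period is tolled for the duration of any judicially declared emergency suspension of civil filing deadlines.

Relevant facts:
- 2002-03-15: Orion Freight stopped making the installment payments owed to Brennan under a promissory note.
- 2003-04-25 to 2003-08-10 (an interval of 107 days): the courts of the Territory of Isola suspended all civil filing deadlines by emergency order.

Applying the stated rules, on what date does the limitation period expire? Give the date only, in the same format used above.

The limitation period began to run on 2002-03-15.
The untolled deadline — 3 years after 2002-03-15 — is 2005-03-15.
The emergency suspension of filing deadlines from 2003-04-25 to 2003-08-10 tolled the period for 107 days, extending the deadline to 2005-06-30.

2005-06-30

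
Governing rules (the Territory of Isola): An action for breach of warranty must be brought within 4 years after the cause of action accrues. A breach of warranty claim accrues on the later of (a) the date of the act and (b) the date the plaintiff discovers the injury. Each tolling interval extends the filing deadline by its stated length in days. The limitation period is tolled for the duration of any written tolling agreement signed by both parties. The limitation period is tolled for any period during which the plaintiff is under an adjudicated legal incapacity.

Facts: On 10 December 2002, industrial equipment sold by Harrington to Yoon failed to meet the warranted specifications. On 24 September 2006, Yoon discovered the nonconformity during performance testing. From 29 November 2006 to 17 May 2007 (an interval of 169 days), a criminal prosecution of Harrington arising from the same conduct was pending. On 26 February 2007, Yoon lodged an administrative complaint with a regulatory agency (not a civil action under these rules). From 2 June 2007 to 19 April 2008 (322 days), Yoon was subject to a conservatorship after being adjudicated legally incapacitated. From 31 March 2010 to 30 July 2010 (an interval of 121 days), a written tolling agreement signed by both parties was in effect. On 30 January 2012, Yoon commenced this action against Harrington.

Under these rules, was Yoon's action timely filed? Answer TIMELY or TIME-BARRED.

TIME-BARRED

The claim accrued on 24 September 2006 — the later of the 10 December 2002 act and the 24 September 2006 discovery.
The untolled deadline — 4 years after 24 September 2006 — is 24 September 2010.
Because the plaintiff's legal incapacity ran from 2 June 2007 to 19 April 2008, the deadline is extended by 322 days to 12 August 2011.
Because the written tolling agreement ran from 31 March 2010 to 30 July 2010, the deadline is extended by 121 days to 11 December 2011.
The pending criminal prosecution from 29 November 2006 to 17 May 2007 does not toll the period, because no stated rule makes a criminal prosecution a tolling event.
None of the other events listed affects the running of the period under the stated rules.
Filing on 30 January 2012 missed the 11 December 2011 deadline — the action is time-barred.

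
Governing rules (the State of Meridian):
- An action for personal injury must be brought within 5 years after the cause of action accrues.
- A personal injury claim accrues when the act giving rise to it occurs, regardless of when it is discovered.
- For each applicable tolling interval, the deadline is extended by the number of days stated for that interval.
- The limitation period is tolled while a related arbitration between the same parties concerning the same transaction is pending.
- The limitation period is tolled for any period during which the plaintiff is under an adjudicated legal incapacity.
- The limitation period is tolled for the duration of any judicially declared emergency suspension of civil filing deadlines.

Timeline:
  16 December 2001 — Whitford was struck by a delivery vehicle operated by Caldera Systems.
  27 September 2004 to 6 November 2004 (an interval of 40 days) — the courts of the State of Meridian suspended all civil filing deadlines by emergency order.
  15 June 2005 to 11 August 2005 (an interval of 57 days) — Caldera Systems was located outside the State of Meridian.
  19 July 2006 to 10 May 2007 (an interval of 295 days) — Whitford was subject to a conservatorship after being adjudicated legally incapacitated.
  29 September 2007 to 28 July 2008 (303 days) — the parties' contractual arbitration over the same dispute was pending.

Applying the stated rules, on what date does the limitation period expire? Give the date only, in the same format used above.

The cause of action accrued on 16 December 2001, the date of the act.
Adding the 5 years base period to 16 December 2001 gives a deadline of 16 December 2006, before any tolling.
The emergency suspension of filing deadlines from 27 September 2004 to 6 November 2004 tolled the period for 40 days, extending the deadline to 25 January 2007.
Because the plaintiff's legal incapacity ran from 19 July 2006 to 10 May 2007, the deadline is extended by 295 days to 16 November 2007.
The period was tolled for 303 days by the pending related arbitration (29 September 2007 to 28 July 2008), pushing the deadline to 14 September 2008.
The defendant's absence from the jurisdiction from 15 June 2005 to 11 August 2005 does not toll the period, because no stated rule makes the defendant's absence a tolling event.

14 September 2008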